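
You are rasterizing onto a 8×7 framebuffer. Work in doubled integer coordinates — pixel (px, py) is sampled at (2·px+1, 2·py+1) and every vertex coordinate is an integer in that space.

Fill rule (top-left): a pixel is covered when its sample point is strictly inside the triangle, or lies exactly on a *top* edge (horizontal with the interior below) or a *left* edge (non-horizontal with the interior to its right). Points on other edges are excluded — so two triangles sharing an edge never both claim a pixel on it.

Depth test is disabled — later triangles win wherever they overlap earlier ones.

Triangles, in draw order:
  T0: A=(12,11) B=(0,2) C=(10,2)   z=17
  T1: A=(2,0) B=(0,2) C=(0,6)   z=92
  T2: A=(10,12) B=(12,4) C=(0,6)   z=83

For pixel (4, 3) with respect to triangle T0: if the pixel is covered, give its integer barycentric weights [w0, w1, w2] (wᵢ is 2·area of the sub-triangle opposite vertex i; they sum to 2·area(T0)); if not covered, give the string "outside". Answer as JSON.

T0:
  2·area = 90
  edge (12, 11)→(0, 2): d=(-12,-9) top-left  bias=+0
  edge (0, 2)→(10, 2): d=(10,0) top-left  bias=+0
  edge (10, 2)→(12, 11): d=(2,9) right/bottom  bias=-1
    (1,1)@(3, 3): e=[15,10,65] → #
    (2,1)@(5, 3): e=[33,10,47] → #
    (3,1)@(7, 3): e=[51,10,29] → #
    (4,1)@(9, 3): e=[69,10,11] → #
    (5,1)@(11, 3): e=[87,10,-7] → ·
    (1,2)@(3, 5): e=[-9,30,69] → ·
    (2,2)@(5, 5): e=[9,30,51] → #
    (5,2)@(11, 5): e=[63,30,-3] → ·
    (2,3)@(5, 7): e=[-15,50,55] → ·
    (3,3)@(7, 7): e=[3,50,37] → #
    (5,3)@(11, 7): e=[39,50,1] → #
    (6,3)@(13, 7): e=[57,50,-17] → ·
  covered (11 px):
    · · · · · · · ·
    · # # # # · · ·
    · · # # # · · ·
    · · · # # # · ·
    · · · · · # · ·
    · · · · · · · ·
    · · · · · · · ·
T1:
  2·area = 8  (B↔C swapped to make it positive)
  edge (2, 0)→(0, 6): d=(-2,6) right/bottom  bias=-1
  edge (0, 6)→(0, 2): d=(0,-4) top-left  bias=+0
  edge (0, 2)→(2, 0): d=(2,-2) top-left  bias=+0
    (0,0)@(1, 1): e=[4,4,0] → #  [on edge]
    (1,0)@(3, 1): e=[-8,12,4] → ·
    (0,1)@(1, 3): e=[0,4,4] → ·  [on edge]
  covered (1 px):
    # · · · · · · ·
    · · · · · · · ·
    · · · · · · · ·
    · · · · · · · ·
    · · · · · · · ·
    · · · · · · · ·
    · · · · · · · ·
T2:
  2·area = 92  (B↔C swapped to make it positive)
  edge (10, 12)→(0, 6): d=(-10,-6) top-left  bias=+0
  edge (0, 6)→(12, 4): d=(12,-2) top-left  bias=+0
  edge (12, 4)→(10, 12): d=(-2,8) right/bottom  bias=-1
    (3,2)@(7, 5): e=[52,2,38] → #
    (4,2)@(9, 5): e=[64,6,22] → #
    (5,2)@(11, 5): e=[76,10,6] → #
    (6,2)@(13, 5): e=[88,14,-10] → ·
    (1,3)@(3, 7): e=[8,18,66] → #
    (2,3)@(5, 7): e=[20,22,50] → #
    (6,3)@(13, 7): e=[68,38,-14] → ·
    (1,4)@(3, 9): e=[-12,42,62] → ·
    (2,4)@(5, 9): e=[0,46,46] → #  [on edge]
    (5,4)@(11, 9): e=[36,58,-2] → ·
    (2,5)@(5, 11): e=[-20,70,42] → ·
    (3,5)@(7, 11): e=[-8,74,26] → ·
  covered (12 px):
    · · · · · · · ·
    · · · · · · · ·
    · · · # # # · ·
    · # # # # # · ·
    · · # # # · · ·
    · · · · # · · ·
    · · · · · · · ·

Result: [50,19,21]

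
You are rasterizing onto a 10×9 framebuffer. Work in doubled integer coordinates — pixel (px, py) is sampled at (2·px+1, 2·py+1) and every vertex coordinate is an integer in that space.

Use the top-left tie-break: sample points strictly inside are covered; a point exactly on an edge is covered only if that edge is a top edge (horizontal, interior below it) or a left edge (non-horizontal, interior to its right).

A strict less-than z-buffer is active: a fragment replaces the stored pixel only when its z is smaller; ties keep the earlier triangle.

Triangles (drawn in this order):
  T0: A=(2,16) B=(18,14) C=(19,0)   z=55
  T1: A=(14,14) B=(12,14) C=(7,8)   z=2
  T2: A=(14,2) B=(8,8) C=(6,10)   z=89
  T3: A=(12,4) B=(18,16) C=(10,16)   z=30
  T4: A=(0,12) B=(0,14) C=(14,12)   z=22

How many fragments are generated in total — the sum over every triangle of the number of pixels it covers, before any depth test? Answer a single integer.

T0:
  2·area = 222  (B↔C swapped to make it positive)
  edge (2, 16)→(19, 0): d=(17,-16) top-left  bias=+0
  edge (19, 0)→(18, 14): d=(-1,14) right/bottom  bias=-1
  edge (18, 14)→(2, 16): d=(-16,2) right/bottom  bias=-1
    (8,1)@(17, 3): e=[19,25,178] → █
    (9,1)@(19, 3): e=[51,-3,174] → ·
    (7,2)@(15, 5): e=[21,51,150] → █
    (9,2)@(19, 5): e=[85,-5,142] → ·
    (6,3)@(13, 7): e=[23,77,122] → █
    (9,3)@(19, 7): e=[119,-7,110] → ·
    (5,4)@(11, 9): e=[25,103,94] → █
    (9,4)@(19, 9): e=[153,-9,78] → ·
    (4,5)@(9, 11): e=[27,129,66] → █
    (9,5)@(19, 11): e=[187,-11,46] → ·
    (3,6)@(7, 13): e=[29,155,38] → █
    (9,6)@(19, 13): e=[221,-13,14] → ·
  covered (24 px):
    · · · · · · · · · ·
    · · · · · · · · █ ·
    · · · · · · · █ █ ·
    · · · · · · █ █ █ ·
    · · · · · █ █ █ █ ·
    · · · · █ █ █ █ █ ·
    · · · █ █ █ █ █ █ ·
    · · █ █ █ · · · · ·
    · · · · · · · · · ·
T1:
  2·area = 12
  edge (14, 14)→(12, 14): d=(-2,0) right/bottom  bias=-1
  edge (12, 14)→(7, 8): d=(-5,-6) top-left  bias=+0
  edge (7, 8)→(14, 14): d=(7,6) right/bottom  bias=-1
  covered (0 px):
    · · · · · · · · · ·
    · · · · · · · · · ·
    · · · · · · · · · ·
    · · · · · · · · · ·
    · · · · · · · · · ·
    · · · · · · · · · ·
    · · · · · · · · · ·
    · · · · · · · · · ·
    · · · · · · · · · ·
T2:
  degenerate (2·area = 0) — covers nothing
T3:
  2·area = 96
  edge (12, 4)→(18, 16): d=(6,12) right/bottom  bias=-1
  edge (18, 16)→(10, 16): d=(-8,0) right/bottom  bias=-1
  edge (10, 16)→(12, 4): d=(2,-12) top-left  bias=+0
    (6,3)@(13, 7): e=[6,72,18] → █
    (7,3)@(15, 7): e=[-18,72,42] → ·
    (6,4)@(13, 9): e=[18,56,22] → █
    (7,4)@(15, 9): e=[-6,56,46] → ·
    (5,5)@(11, 11): e=[54,40,2] → █
    (7,5)@(15, 11): e=[6,40,50] → █
    (8,5)@(17, 11): e=[-18,40,74] → ·
    (5,6)@(11, 13): e=[66,24,6] → █
    (8,6)@(17, 13): e=[-6,24,78] → ·
    (5,7)@(11, 15): e=[78,8,10] → █
    (8,7)@(17, 15): e=[6,8,82] → █
    (9,7)@(19, 15): e=[-18,8,106] → ·
  covered (12 px):
    · · · · · · · · · ·
    · · · · · · · · · ·
    · · · · · · · · · ·
    · · · · · · █ · · ·
    · · · · · · █ · · ·
    · · · · · █ █ █ · ·
    · · · · · █ █ █ · ·
    · · · · · █ █ █ █ ·
    · · · · · · · · · ·
T4:
  2·area = 28  (B↔C swapped to make it positive)
  edge (0, 12)→(14, 12): d=(14,0) top-left  bias=+0
  edge (14, 12)→(0, 14): d=(-14,2) right/bottom  bias=-1
  edge (0, 14)→(0, 12): d=(0,-2) top-left  bias=+0
    (0,6)@(1, 13): e=[14,12,2] → █
    (1,6)@(3, 13): e=[14,8,6] → █
    (2,6)@(5, 13): e=[14,4,10] → █
    (3,6)@(7, 13): e=[14,0,14] → ·  [on edge]
    (0,7)@(1, 15): e=[42,-16,2] → ·
    (1,7)@(3, 15): e=[42,-20,6] → ·
    (2,7)@(5, 15): e=[42,-24,10] → ·
  covered (3 px):
    · · · · · · · · · ·
    · · · · · · · · · ·
    · · · · · · · · · ·
    · · · · · · · · · ·
    · · · · · · · · · ·
    · · · · · · · · · ·
    █ █ █ · · · · · · ·
    · · · · · · · · · ·
    · · · · · · · · · ·

Answer: 39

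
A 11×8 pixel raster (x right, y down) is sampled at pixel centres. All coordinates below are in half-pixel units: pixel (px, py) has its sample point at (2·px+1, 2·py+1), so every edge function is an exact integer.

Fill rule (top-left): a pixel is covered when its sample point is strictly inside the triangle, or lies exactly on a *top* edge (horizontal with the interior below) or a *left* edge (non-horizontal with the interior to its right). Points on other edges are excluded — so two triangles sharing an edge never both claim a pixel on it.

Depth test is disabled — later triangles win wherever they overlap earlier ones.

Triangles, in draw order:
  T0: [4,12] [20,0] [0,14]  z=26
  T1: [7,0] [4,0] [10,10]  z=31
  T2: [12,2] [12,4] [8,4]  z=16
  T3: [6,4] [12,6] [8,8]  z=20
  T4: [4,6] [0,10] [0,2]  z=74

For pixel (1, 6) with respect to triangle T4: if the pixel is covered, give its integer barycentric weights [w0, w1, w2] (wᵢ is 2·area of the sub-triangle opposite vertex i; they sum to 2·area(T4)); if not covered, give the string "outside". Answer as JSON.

T0:
  2·area = 16  (B↔C swapped to make it positive)
  edge (4, 12)→(0, 14): d=(-4,2) right/bottom  bias=-1
  edge (0, 14)→(20, 0): d=(20,-14) top-left  bias=+0
  edge (20, 0)→(4, 12): d=(-16,12) right/bottom  bias=-1
    (6,2)@(13, 5): e=[10,2,4] → #
    (7,2)@(15, 5): e=[6,30,-20] → ·
    (6,3)@(13, 7): e=[2,42,-28] → ·
    (2,5)@(5, 11): e=[2,10,4] → #
    (3,5)@(7, 11): e=[-2,38,-20] → ·
    (2,6)@(5, 13): e=[-6,50,-28] → ·
  covered (2 px):
    · · · · · · · · · · ·
    · · · · · · · · · · ·
    · · · · · · # · · · ·
    · · · · · · · · · · ·
    · · · · · · · · · · ·
    · · # · · · · · · · ·
    · · · · · · · · · · ·
    · · · · · · · · · · ·
T1:
  2·area = 30  (B↔C swapped to make it positive)
  edge (7, 0)→(10, 10): d=(3,10) right/bottom  bias=-1
  edge (10, 10)→(4, 0): d=(-6,-10) top-left  bias=+0
  edge (4, 0)→(7, 0): d=(3,0) top-left  bias=+0
    (2,0)@(5, 1): e=[23,4,3] → #
    (3,0)@(7, 1): e=[3,24,3] → #
    (4,0)@(9, 1): e=[-17,44,3] → ·
    (2,1)@(5, 3): e=[29,-8,9] → ·
    (3,1)@(7, 3): e=[9,12,9] → #
    (4,1)@(9, 3): e=[-11,32,9] → ·
    (3,2)@(7, 5): e=[15,0,15] → #  [on edge]
    (4,2)@(9, 5): e=[-5,20,15] → ·
    (3,3)@(7, 7): e=[21,-12,21] → ·
    (4,3)@(9, 7): e=[1,8,21] → #
    (5,3)@(11, 7): e=[-19,28,21] → ·
    (4,4)@(9, 9): e=[7,-4,27] → ·
    (6,7)@(13, 15): e=[-15,0,45] → ·  [on edge]
  covered (5 px):
    · · # # · · · · · · ·
    · · · # · · · · · · ·
    · · · # · · · · · · ·
    · · · · # · · · · · ·
    · · · · · · · · · · ·
    · · · · · · · · · · ·
    · · · · · · · · · · ·
    · · · · · · · · · · ·
T2:
  2·area = 8
  edge (12, 2)→(12, 4): d=(0,2) right/bottom  bias=-1
  edge (12, 4)→(8, 4): d=(-4,0) right/bottom  bias=-1
  edge (8, 4)→(12, 2): d=(4,-2) top-left  bias=+0
    (5,1)@(11, 3): e=[2,4,2] → #
    (6,1)@(13, 3): e=[-2,4,6] → ·
    (5,2)@(11, 5): e=[2,-4,10] → ·
  covered (1 px):
    · · · · · · · · · · ·
    · · · · · # · · · · ·
    · · · · · · · · · · ·
    · · · · · · · · · · ·
    · · · · · · · · · · ·
    · · · · · · · · · · ·
    · · · · · · · · · · ·
    · · · · · · · · · · ·
T3:
  2·area = 20
  edge (6, 4)→(12, 6): d=(6,2) right/bottom  bias=-1
  edge (12, 6)→(8, 8): d=(-4,2) right/bottom  bias=-1
  edge (8, 8)→(6, 4): d=(-2,-4) top-left  bias=+0
    (1,1)@(3, 3): e=[0,30,-10] → ·  [on edge]
    (3,2)@(7, 5): e=[4,14,2] → #
    (4,2)@(9, 5): e=[0,10,10] → ·  [on edge]
    (3,3)@(7, 7): e=[16,6,-2] → ·
    (4,3)@(9, 7): e=[12,2,6] → #
    (5,3)@(11, 7): e=[8,-2,14] → ·
    (7,3)@(15, 7): e=[0,-10,30] → ·  [on edge]
    (4,4)@(9, 9): e=[24,-6,2] → ·
    (10,4)@(21, 9): e=[0,-30,50] → ·  [on edge]
  covered (2 px):
    · · · · · · · · · · ·
    · · · · · · · · · · ·
    · · · # · · · · · · ·
    · · · · # · · · · · ·
    · · · · · · · · · · ·
    · · · · · · · · · · ·
    · · · · · · · · · · ·
    · · · · · · · · · · ·
T4:
  2·area = 32
  edge (4, 6)→(0, 10): d=(-4,4) right/bottom  bias=-1
  edge (0, 10)→(0, 2): d=(0,-8) top-left  bias=+0
  edge (0, 2)→(4, 6): d=(4,4) right/bottom  bias=-1
    (4,0)@(9, 1): e=[0,72,-40] → ·  [on edge]
    (0,1)@(1, 3): e=[24,8,0] → ·  [on edge]
    (3,1)@(7, 3): e=[0,56,-24] → ·  [on edge]
    (0,2)@(1, 5): e=[16,8,8] → #
    (1,2)@(3, 5): e=[8,24,0] → ·  [on edge]
    (2,2)@(5, 5): e=[0,40,-8] → ·  [on edge]
    (0,3)@(1, 7): e=[8,8,16] → #
    (1,3)@(3, 7): e=[0,24,8] → ·  [on edge]
    (2,3)@(5, 7): e=[-8,40,0] → ·  [on edge]
    (0,4)@(1, 9): e=[0,8,24] → ·  [on edge]
    (3,4)@(7, 9): e=[-24,56,0] → ·  [on edge]
    (4,5)@(9, 11): e=[-40,72,0] → ·  [on edge]
    (5,6)@(11, 13): e=[-56,88,0] → ·  [on edge]
    (6,7)@(13, 15): e=[-72,104,0] → ·  [on edge]
  covered (2 px):
    · · · · · · · · · · ·
    · · · · · · · · · · ·
    # · · · · · · · · · ·
    # · · · · · · · · · ·
    · · · · · · · · · · ·
    · · · · · · · · · · ·
    · · · · · · · · · · ·
    · · · · · · · · · · ·

Final: "outside"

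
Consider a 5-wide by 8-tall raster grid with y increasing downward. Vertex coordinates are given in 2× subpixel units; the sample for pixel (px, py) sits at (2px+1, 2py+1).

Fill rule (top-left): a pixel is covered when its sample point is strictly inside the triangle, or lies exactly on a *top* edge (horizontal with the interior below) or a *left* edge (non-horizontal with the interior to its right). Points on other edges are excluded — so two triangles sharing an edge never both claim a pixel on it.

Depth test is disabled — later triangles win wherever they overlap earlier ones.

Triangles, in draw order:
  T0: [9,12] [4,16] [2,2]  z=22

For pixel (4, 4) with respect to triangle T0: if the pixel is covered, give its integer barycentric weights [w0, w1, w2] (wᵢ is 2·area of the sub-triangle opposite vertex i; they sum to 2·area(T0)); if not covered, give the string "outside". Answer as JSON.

T0:
  2·area = 78
  edge (9, 12)→(4, 16): d=(-5,4) right/bottom  bias=-1
  edge (4, 16)→(2, 2): d=(-2,-14) top-left  bias=+0
  edge (2, 2)→(9, 12): d=(7,10) right/bottom  bias=-1
    (1,2)@(3, 5): e=[59,8,11] → #
    (2,2)@(5, 5): e=[51,36,-9] → ·
    (1,3)@(3, 7): e=[49,4,25] → #
    (2,3)@(5, 7): e=[41,32,5] → #
    (3,3)@(7, 7): e=[33,60,-15] → ·
    (1,4)@(3, 9): e=[39,0,39] → #  [on edge]
    (3,4)@(7, 9): e=[23,56,-1] → ·
    (1,5)@(3, 11): e=[29,-4,53] → ·
    (2,5)@(5, 11): e=[21,24,33] → #
    (3,5)@(7, 11): e=[13,52,13] → #
    (4,5)@(9, 11): e=[5,80,-7] → ·
    (2,6)@(5, 13): e=[11,20,47] → #
  covered (10 px):
    · · · · ·
    · · · · ·
    · # · · ·
    · # # · ·
    · # # · ·
    · · # # ·
    · · # # ·
    · · # · ·

Answer: "outside"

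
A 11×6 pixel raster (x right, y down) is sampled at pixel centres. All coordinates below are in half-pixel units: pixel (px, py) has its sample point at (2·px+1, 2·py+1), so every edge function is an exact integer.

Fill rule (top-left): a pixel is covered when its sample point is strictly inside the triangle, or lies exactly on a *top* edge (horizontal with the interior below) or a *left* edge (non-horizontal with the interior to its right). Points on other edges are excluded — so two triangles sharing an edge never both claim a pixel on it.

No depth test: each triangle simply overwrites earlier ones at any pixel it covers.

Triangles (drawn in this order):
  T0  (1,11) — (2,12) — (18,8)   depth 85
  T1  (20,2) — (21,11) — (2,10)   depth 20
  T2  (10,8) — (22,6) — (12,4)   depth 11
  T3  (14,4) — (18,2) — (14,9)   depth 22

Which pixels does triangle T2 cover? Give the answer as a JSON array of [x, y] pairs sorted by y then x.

T0:
  2·area = 20  (B↔C swapped to make it positive)
  edge (1, 11)→(18, 8): d=(17,-3) top-left  bias=+0
  edge (18, 8)→(2, 12): d=(-16,4) right/bottom  bias=-1
  edge (2, 12)→(1, 11): d=(-1,-1) top-left  bias=+0
    (6,4)@(13, 9): e=[2,4,14] → █
    (7,4)@(15, 9): e=[8,-4,16] → ·
    (0,5)@(1, 11): e=[0,20,0] → █  [on edge]
    (1,5)@(3, 11): e=[6,12,2] → █
    (2,5)@(5, 11): e=[12,4,4] → █
    (3,5)@(7, 11): e=[18,-4,6] → ·
    (6,5)@(13, 11): e=[36,-28,12] → ·
  covered (4 px):
    · · · · · · · · · · ·
    · · · · · · · · · · ·
    · · · · · · · · · · ·
    · · · · · · · · · · ·
    · · · · · · █ · · · ·
    █ █ █ · · · · · · · ·
T1:
  2·area = 170
  edge (20, 2)→(21, 11): d=(1,9) right/bottom  bias=-1
  edge (21, 11)→(2, 10): d=(-19,-1) top-left  bias=+0
  edge (2, 10)→(20, 2): d=(18,-8) top-left  bias=+0
    (9,1)@(19, 3): e=[10,150,10] → █
    (10,1)@(21, 3): e=[-8,152,26] → ·
    (7,2)@(15, 5): e=[48,108,14] → █
    (8,2)@(17, 5): e=[30,110,30] → █
    (10,2)@(21, 5): e=[-6,114,62] → ·
    (4,3)@(9, 7): e=[104,64,2] → █
    (5,3)@(11, 7): e=[86,66,18] → █
    (6,3)@(13, 7): e=[68,68,34] → █
    (10,3)@(21, 7): e=[-4,76,98] → ·
    (2,4)@(5, 9): e=[142,22,6] → █
    (3,4)@(7, 9): e=[124,24,22] → █
    (10,4)@(21, 9): e=[-2,38,134] → ·
    (10,5)@(21, 11): e=[0,0,170] → ·  [on edge]
  covered (18 px):
    · · · · · · · · · · ·
    · · · · · · · · · █ ·
    · · · · · · · █ █ █ ·
    · · · · █ █ █ █ █ █ ·
    · · █ █ █ █ █ █ █ █ ·
    · · · · · · · · · · ·
T2:
  2·area = 44  (B↔C swapped to make it positive)
  edge (10, 8)→(12, 4): d=(2,-4) top-left  bias=+0
  edge (12, 4)→(22, 6): d=(10,2) right/bottom  bias=-1
  edge (22, 6)→(10, 8): d=(-12,2) right/bottom  bias=-1
    (3,1)@(7, 3): e=[-22,0,66] → ·  [on edge]
    (6,2)@(13, 5): e=[6,8,30] → █
    (7,2)@(15, 5): e=[14,4,26] → █
    (8,2)@(17, 5): e=[22,0,22] → ·  [on edge]
    (5,3)@(11, 7): e=[2,32,10] → █
    (8,3)@(17, 7): e=[26,20,-2] → ·
    (5,4)@(11, 9): e=[6,52,-14] → ·
    (6,4)@(13, 9): e=[14,48,-18] → ·
    (7,4)@(15, 9): e=[22,44,-22] → ·
  covered (5 px):
    · · · · · · · · · · ·
    · · · · · · · · · · ·
    · · · · · · █ █ · · ·
    · · · · · █ █ █ · · ·
    · · · · · · · · · · ·
    · · · · · · · · · · ·
T3:
  2·area = 20
  edge (14, 4)→(18, 2): d=(4,-2) top-left  bias=+0
  edge (18, 2)→(14, 9): d=(-4,7) right/bottom  bias=-1
  edge (14, 9)→(14, 4): d=(0,-5) top-left  bias=+0
    (8,1)@(17, 3): e=[2,3,15] → █
    (9,1)@(19, 3): e=[6,-11,25] → ·
    (7,2)@(15, 5): e=[6,9,5] → █
    (8,2)@(17, 5): e=[10,-5,15] → ·
    (7,3)@(15, 7): e=[14,1,5] → █
    (8,3)@(17, 7): e=[18,-13,15] → ·
    (7,4)@(15, 9): e=[22,-7,5] → ·
  covered (3 px):
    · · · · · · · · · · ·
    · · · · · · · · █ · ·
    · · · · · · · █ · · ·
    · · · · · · · █ · · ·
    · · · · · · · · · · ·
    · · · · · · · · · · ·

Final: [[6,2],[7,2],[5,3],[6,3],[7,3]]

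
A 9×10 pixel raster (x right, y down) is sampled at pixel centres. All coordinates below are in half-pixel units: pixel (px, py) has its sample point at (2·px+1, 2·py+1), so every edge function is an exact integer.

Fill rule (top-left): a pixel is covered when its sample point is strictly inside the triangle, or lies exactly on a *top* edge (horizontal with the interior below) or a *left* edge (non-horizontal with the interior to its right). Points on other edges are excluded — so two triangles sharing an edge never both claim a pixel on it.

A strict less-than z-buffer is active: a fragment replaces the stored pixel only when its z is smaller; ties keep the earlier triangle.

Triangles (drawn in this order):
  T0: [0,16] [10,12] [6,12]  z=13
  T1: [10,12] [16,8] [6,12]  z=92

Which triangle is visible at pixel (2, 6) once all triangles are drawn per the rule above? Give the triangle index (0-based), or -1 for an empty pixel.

T0:
  2·area = 16  (B↔C swapped to make it positive)
  edge (0, 16)→(6, 12): d=(6,-4) top-left  bias=+0
  edge (6, 12)→(10, 12): d=(4,0) top-left  bias=+0
  edge (10, 12)→(0, 16): d=(-10,4) right/bottom  bias=-1
    (2,6)@(5, 13): e=[2,4,10] → █
    (3,6)@(7, 13): e=[10,4,2] → █
    (4,6)@(9, 13): e=[18,4,-6] → ·
    (2,7)@(5, 15): e=[14,12,-10] → ·
    (3,7)@(7, 15): e=[22,12,-18] → ·
  covered (2 px):
    · · · · · · · · ·
    · · · · · · · · ·
    · · · · · · · · ·
    · · · · · · · · ·
    · · · · · · · · ·
    · · · · · · · · ·
    · · █ █ · · · · ·
    · · · · · · · · ·
    · · · · · · · · ·
    · · · · · · · · ·
T1:
  2·area = 16  (B↔C swapped to make it positive)
  edge (10, 12)→(6, 12): d=(-4,0) right/bottom  bias=-1
  edge (6, 12)→(16, 8): d=(10,-4) top-left  bias=+0
  edge (16, 8)→(10, 12): d=(-6,4) right/bottom  bias=-1
    (4,5)@(9, 11): e=[4,2,10] → █
    (5,5)@(11, 11): e=[4,10,2] → █
    (6,5)@(13, 11): e=[4,18,-6] → ·
    (4,6)@(9, 13): e=[-4,22,-2] → ·
    (5,6)@(11, 13): e=[-4,30,-10] → ·
  covered (2 px):
    · · · · · · · · ·
    · · · · · · · · ·
    · · · · · · · · ·
    · · · · · · · · ·
    · · · · · · · · ·
    · · · · █ █ · · ·
    · · · · · · · · ·
    · · · · · · · · ·
    · · · · · · · · ·
    · · · · · · · · ·

Z-buffer (winner per pixel, '.' = empty):
  . . . . . . . . .
  . . . . . . . . .
  . . . . . . . . .
  . . . . . . . . .
  . . . . . . . . .
  . . . . 1 1 . . .
  . . 0 0 . . . . .
  . . . . . . . . .
  . . . . . . . . .
  . . . . . . . . .

Final: 0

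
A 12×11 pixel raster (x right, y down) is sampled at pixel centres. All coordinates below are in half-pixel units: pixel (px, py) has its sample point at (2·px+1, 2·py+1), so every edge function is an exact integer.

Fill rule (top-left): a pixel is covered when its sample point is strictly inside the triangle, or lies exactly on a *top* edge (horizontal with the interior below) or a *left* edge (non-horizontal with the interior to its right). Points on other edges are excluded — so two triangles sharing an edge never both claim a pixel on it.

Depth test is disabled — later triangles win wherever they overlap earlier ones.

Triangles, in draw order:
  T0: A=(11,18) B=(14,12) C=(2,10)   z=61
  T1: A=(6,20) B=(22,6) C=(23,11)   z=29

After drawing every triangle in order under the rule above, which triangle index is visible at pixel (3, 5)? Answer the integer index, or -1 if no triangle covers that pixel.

T0:
  2·area = 78  (B↔C swapped to make it positive)
  edge (11, 18)→(2, 10): d=(-9,-8) top-left  bias=+0
  edge (2, 10)→(14, 12): d=(12,2) right/bottom  bias=-1
  edge (14, 12)→(11, 18): d=(-3,6) right/bottom  bias=-1
    (2,5)@(5, 11): e=[15,6,57] → X
    (3,5)@(7, 11): e=[31,2,45] → X
    (4,5)@(9, 11): e=[47,-2,33] → .
    (2,6)@(5, 13): e=[-3,30,51] → .
    (3,6)@(7, 13): e=[13,26,39] → X
    (4,6)@(9, 13): e=[29,22,27] → X
    (5,6)@(11, 13): e=[45,18,15] → X
    (6,6)@(13, 13): e=[61,14,3] → X
    (7,6)@(15, 13): e=[77,10,-9] → .
    (3,7)@(7, 15): e=[-5,50,33] → .
    (4,7)@(9, 15): e=[11,46,21] → X
    (6,7)@(13, 15): e=[43,38,-3] → .
  covered (9 px):
    . . . . . . . . . . . .
    . . . . . . . . . . . .
    . . . . . . . . . . . .
    . . . . . . . . . . . .
    . . . . . . . . . . . .
    . . X X . . . . . . . .
    . . . X X X X . . . . .
    . . . . X X . . . . . .
    . . . . . X . . . . . .
    . . . . . . . . . . . .
    . . . . . . . . . . . .
T1:
  2·area = 94
  edge (6, 20)→(22, 6): d=(16,-14) top-left  bias=+0
  edge (22, 6)→(23, 11): d=(1,5) right/bottom  bias=-1
  edge (23, 11)→(6, 20): d=(-17,9) right/bottom  bias=-1
    (10,0)@(21, 1): e=[-94,0,188] → .  [on edge]
    (10,3)@(21, 7): e=[2,6,86] → X
    (11,3)@(23, 7): e=[30,-4,68] → .
    (9,4)@(19, 9): e=[6,18,70] → X
    (11,4)@(23, 9): e=[62,-2,34] → .
    (8,5)@(17, 11): e=[10,30,54] → X
    (11,5)@(23, 11): e=[94,0,0] → .  [on edge]
    (7,6)@(15, 13): e=[14,42,38] → X
    (10,6)@(21, 13): e=[98,12,-16] → .
    (6,7)@(13, 15): e=[18,54,22] → X
    (8,7)@(17, 15): e=[74,34,-14] → .
    (9,7)@(19, 15): e=[102,24,-32] → .
  covered (12 px):
    . . . . . . . . . . . .
    . . . . . . . . . . . .
    . . . . . . . . . . . .
    . . . . . . . . . . X .
    . . . . . . . . . X X .
    . . . . . . . . X X X .
    . . . . . . . X X X . .
    . . . . . . X X . . . .
    . . . . . X . . . . . .
    . . . . . . . . . . . .
    . . . . . . . . . . . .

Z-buffer (winner per pixel, '.' = empty):
  . . . . . . . . . . . .
  . . . . . . . . . . . .
  . . . . . . . . . . . .
  . . . . . . . . . . 1 .
  . . . . . . . . . 1 1 .
  . . 0 0 . . . . 1 1 1 .
  . . . 0 0 0 0 1 1 1 . .
  . . . . 0 0 1 1 . . . .
  . . . . . 1 . . . . . .
  . . . . . . . . . . . .
  . . . . . . . . . . . .

Answer: 0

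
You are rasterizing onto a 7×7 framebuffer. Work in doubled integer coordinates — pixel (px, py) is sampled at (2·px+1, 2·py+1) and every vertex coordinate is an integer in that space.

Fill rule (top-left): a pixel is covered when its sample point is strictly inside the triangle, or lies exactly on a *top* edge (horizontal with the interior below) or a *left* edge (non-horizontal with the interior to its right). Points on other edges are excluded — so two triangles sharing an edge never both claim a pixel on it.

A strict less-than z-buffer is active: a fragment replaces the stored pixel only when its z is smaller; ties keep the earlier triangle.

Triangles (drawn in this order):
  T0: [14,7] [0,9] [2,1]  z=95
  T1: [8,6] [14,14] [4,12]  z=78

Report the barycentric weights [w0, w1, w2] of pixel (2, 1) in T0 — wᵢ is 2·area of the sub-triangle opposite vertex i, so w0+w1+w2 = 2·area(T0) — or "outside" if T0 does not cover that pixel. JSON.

T0:
  2·area = 108
  edge (14, 7)→(0, 9): d=(-14,2) right/bottom  bias=-1
  edge (0, 9)→(2, 1): d=(2,-8) top-left  bias=+0
  edge (2, 1)→(14, 7): d=(12,6) right/bottom  bias=-1
    (1,1)@(3, 3): e=[78,12,18] → █
    (2,1)@(5, 3): e=[74,28,6] → █
    (3,1)@(7, 3): e=[70,44,-6] → ·
    (0,2)@(1, 5): e=[54,0,54] → █  [on edge]
    (3,2)@(7, 5): e=[42,48,18] → █
    (4,2)@(9, 5): e=[38,64,6] → █
    (5,2)@(11, 5): e=[34,80,-6] → ·
    (0,3)@(1, 7): e=[26,4,78] → █
    (5,3)@(11, 7): e=[6,84,18] → █
    (6,3)@(13, 7): e=[2,100,6] → █
    (0,4)@(1, 9): e=[-2,8,102] → ·
    (1,4)@(3, 9): e=[-6,24,90] → ·
  covered (14 px):
    · · · · · · ·
    · █ █ · · · ·
    █ █ █ █ █ · ·
    █ █ █ █ █ █ █
    · · · · · · ·
    · · · · · · ·
    · · · · · · ·
T1:
  2·area = 68
  edge (8, 6)→(14, 14): d=(6,8) right/bottom  bias=-1
  edge (14, 14)→(4, 12): d=(-10,-2) top-left  bias=+0
  edge (4, 12)→(8, 6): d=(4,-6) top-left  bias=+0
    (3,4)@(7, 9): e=[26,36,6] → █
    (4,4)@(9, 9): e=[10,40,18] → █
    (5,4)@(11, 9): e=[-6,44,30] → ·
    (2,5)@(5, 11): e=[54,12,2] → █
    (5,5)@(11, 11): e=[6,24,38] → █
    (6,5)@(13, 11): e=[-10,28,50] → ·
    (2,6)@(5, 13): e=[66,-8,10] → ·
    (3,6)@(7, 13): e=[50,-4,22] → ·
    (4,6)@(9, 13): e=[34,0,34] → █  [on edge]
    (6,6)@(13, 13): e=[2,8,58] → █
  covered (9 px):
    · · · · · · ·
    · · · · · · ·
    · · · · · · ·
    · · · · · · ·
    · · · █ █ · ·
    · · █ █ █ █ ·
    · · · · █ █ █

Final: [28,6,74]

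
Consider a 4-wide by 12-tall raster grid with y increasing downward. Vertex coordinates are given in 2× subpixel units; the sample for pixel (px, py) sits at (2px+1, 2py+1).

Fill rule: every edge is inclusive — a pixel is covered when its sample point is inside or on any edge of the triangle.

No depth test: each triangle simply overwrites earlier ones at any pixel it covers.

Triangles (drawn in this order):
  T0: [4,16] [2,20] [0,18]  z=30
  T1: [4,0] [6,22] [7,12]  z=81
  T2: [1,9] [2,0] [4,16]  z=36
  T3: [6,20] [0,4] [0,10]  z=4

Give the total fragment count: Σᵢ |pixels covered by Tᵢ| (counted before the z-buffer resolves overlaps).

T0:
  2·area = 12
  edge (4, 16)→(2, 20): d=(-2,4) inclusive
  edge (2, 20)→(0, 18): d=(-2,-2) inclusive
  edge (0, 18)→(4, 16): d=(4,-2) inclusive
    (1,8)@(3, 17): e=[2,8,2] → X
    (2,8)@(5, 17): e=[-6,12,6] → .
    (0,9)@(1, 19): e=[6,0,6] → X  [on edge]
    (1,9)@(3, 19): e=[-2,4,10] → .
    (0,10)@(1, 21): e=[2,-4,14] → .
    (1,10)@(3, 21): e=[-6,0,18] → .  [on edge]
    (2,11)@(5, 23): e=[-18,0,30] → .  [on edge]
  covered (2 px):
    . . . .
    . . . .
    . . . .
    . . . .
    . . . .
    . . . .
    . . . .
    . . . .
    . X . .
    X . . .
    . . . .
    . . . .
T1:
  2·area = 42  (B↔C swapped to make it positive)
  edge (4, 0)→(7, 12): d=(3,12) inclusive
  edge (7, 12)→(6, 22): d=(-1,10) inclusive
  edge (6, 22)→(4, 0): d=(-2,-22) inclusive
    (2,2)@(5, 5): e=[3,27,12] → X
    (3,2)@(7, 5): e=[-21,7,56] → .
    (2,3)@(5, 7): e=[9,25,8] → X
    (3,3)@(7, 7): e=[-15,5,52] → .
    (2,4)@(5, 9): e=[15,23,4] → X
    (3,4)@(7, 9): e=[-9,3,48] → .
    (2,5)@(5, 11): e=[21,21,0] → X  [on edge]
    (3,5)@(7, 11): e=[-3,1,44] → .
    (2,6)@(5, 13): e=[27,19,-4] → .
  covered (4 px):
    . . . .
    . . . .
    . . X .
    . . X .
    . . X .
    . . X .
    . . . .
    . . . .
    . . . .
    . . . .
    . . . .
    . . . .
T2:
  2·area = 34
  edge (1, 9)→(2, 0): d=(1,-9) inclusive
  edge (2, 0)→(4, 16): d=(2,16) inclusive
  edge (4, 16)→(1, 9): d=(-3,-7) inclusive
    (0,4)@(1, 9): e=[0,34,0] → X  [on edge]
    (1,4)@(3, 9): e=[18,2,14] → X
    (2,4)@(5, 9): e=[36,-30,28] → .
    (0,5)@(1, 11): e=[2,38,-6] → .
    (1,5)@(3, 11): e=[20,6,8] → X
    (2,5)@(5, 11): e=[38,-26,22] → .
    (1,6)@(3, 13): e=[22,10,2] → X
    (2,6)@(5, 13): e=[40,-22,16] → .
    (1,7)@(3, 15): e=[24,14,-4] → .
    (3,11)@(7, 23): e=[68,-34,0] → .  [on edge]
  covered (4 px):
    . . . .
    . . . .
    . . . .
    . . . .
    X X . .
    . X . .
    . X . .
    . . . .
    . . . .
    . . . .
    . . . .
    . . . .
T3:
  2·area = 36  (B↔C swapped to make it positive)
  edge (6, 20)→(0, 10): d=(-6,-10) inclusive
  edge (0, 10)→(0, 4): d=(0,-6) inclusive
  edge (0, 4)→(6, 20): d=(6,16) inclusive
    (0,3)@(1, 7): e=[28,6,2] → X
    (1,3)@(3, 7): e=[48,18,-30] → .
    (0,4)@(1, 9): e=[16,6,14] → X
    (1,4)@(3, 9): e=[36,18,-18] → .
    (0,5)@(1, 11): e=[4,6,26] → X
    (1,5)@(3, 11): e=[24,18,-6] → .
    (0,6)@(1, 13): e=[-8,6,38] → .
    (1,6)@(3, 13): e=[12,18,6] → X
    (2,6)@(5, 13): e=[32,30,-26] → .
    (1,7)@(3, 15): e=[0,18,18] → X  [on edge]
    (2,7)@(5, 15): e=[20,30,-14] → .
    (1,8)@(3, 17): e=[-12,18,30] → .
  covered (5 px):
    . . . .
    . . . .
    . . . .
    X . . .
    X . . .
    X . . .
    . X . .
    . X . .
    . . . .
    . . . .
    . . . .
    . . . .

Final: 15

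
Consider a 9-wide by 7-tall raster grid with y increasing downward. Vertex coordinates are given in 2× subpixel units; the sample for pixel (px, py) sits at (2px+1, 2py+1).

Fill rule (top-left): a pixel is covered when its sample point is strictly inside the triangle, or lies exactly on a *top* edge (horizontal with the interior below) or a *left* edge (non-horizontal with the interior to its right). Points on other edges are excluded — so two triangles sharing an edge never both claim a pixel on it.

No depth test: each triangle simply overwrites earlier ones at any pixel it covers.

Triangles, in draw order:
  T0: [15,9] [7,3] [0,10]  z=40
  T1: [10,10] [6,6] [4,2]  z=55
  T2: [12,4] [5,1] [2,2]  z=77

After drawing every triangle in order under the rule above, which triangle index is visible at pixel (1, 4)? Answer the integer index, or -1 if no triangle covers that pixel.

T0:
  2·area = 98  (B↔C swapped to make it positive)
  edge (15, 9)→(0, 10): d=(-15,1) right/bottom  bias=-1
  edge (0, 10)→(7, 3): d=(7,-7) top-left  bias=+0
  edge (7, 3)→(15, 9): d=(8,6) right/bottom  bias=-1
    (4,0)@(9, 1): e=[126,0,-28] → .  [on edge]
    (3,1)@(7, 3): e=[98,0,0] → .  [on edge]
    (2,2)@(5, 5): e=[70,0,28] → X  [on edge]
    (3,2)@(7, 5): e=[68,14,16] → X
    (4,2)@(9, 5): e=[66,28,4] → X
    (5,2)@(11, 5): e=[64,42,-8] → .
    (1,3)@(3, 7): e=[42,0,56] → X  [on edge]
    (5,3)@(11, 7): e=[34,56,8] → X
    (6,3)@(13, 7): e=[32,70,-4] → .
    (0,4)@(1, 9): e=[14,0,84] → X  [on edge]
    (6,4)@(13, 9): e=[2,84,12] → X
    (7,4)@(15, 9): e=[0,98,0] → .  [on edge]
  covered (15 px):
    . . . . . . . . .
    . . . . . . . . .
    . . X X X . . . .
    . X X X X X . . .
    X X X X X X X . .
    . . . . . . . . .
    . . . . . . . . .
T1:
  2·area = 8
  edge (10, 10)→(6, 6): d=(-4,-4) top-left  bias=+0
  edge (6, 6)→(4, 2): d=(-2,-4) top-left  bias=+0
  edge (4, 2)→(10, 10): d=(6,8) right/bottom  bias=-1
    (0,0)@(1, 1): e=[0,-10,18] → .  [on edge]
    (1,1)@(3, 3): e=[0,-6,14] → .  [on edge]
    (2,2)@(5, 5): e=[0,-2,10] → .  [on edge]
    (3,3)@(7, 7): e=[0,2,6] → X  [on edge]
    (4,3)@(9, 7): e=[8,10,-10] → .
    (3,4)@(7, 9): e=[-8,-2,18] → .
    (4,4)@(9, 9): e=[0,6,2] → X  [on edge]
    (5,4)@(11, 9): e=[8,14,-14] → .
    (4,5)@(9, 11): e=[-8,2,14] → .
    (5,5)@(11, 11): e=[0,10,-2] → .  [on edge]
    (6,6)@(13, 13): e=[0,14,-6] → .  [on edge]
  covered (2 px):
    . . . . . . . . .
    . . . . . . . . .
    . . . . . . . . .
    . . . X . . . . .
    . . . . X . . . .
    . . . . . . . . .
    . . . . . . . . .
T2:
  2·area = 16  (B↔C swapped to make it positive)
  edge (12, 4)→(2, 2): d=(-10,-2) top-left  bias=+0
  edge (2, 2)→(5, 1): d=(3,-1) top-left  bias=+0
  edge (5, 1)→(12, 4): d=(7,3) right/bottom  bias=-1
    (2,0)@(5, 1): e=[16,0,0] → .  [on edge]
    (3,1)@(7, 3): e=[0,8,8] → X  [on edge]
    (4,1)@(9, 3): e=[4,10,2] → X
    (5,1)@(11, 3): e=[8,12,-4] → .
    (3,2)@(7, 5): e=[-20,14,22] → .
    (4,2)@(9, 5): e=[-16,16,16] → .
    (8,2)@(17, 5): e=[0,24,-8] → .  [on edge]
  covered (2 px):
    . . . . . . . . .
    . . . X X . . . .
    . . . . . . . . .
    . . . . . . . . .
    . . . . . . . . .
    . . . . . . . . .
    . . . . . . . . .

Z-buffer (winner per pixel, '.' = empty):
  . . . . . . . . .
  . . . 2 2 . . . .
  . . 0 0 0 . . . .
  . 0 0 1 0 0 . . .
  0 0 0 0 1 0 0 . .
  . . . . . . . . .
  . . . . . . . . .

Final: 0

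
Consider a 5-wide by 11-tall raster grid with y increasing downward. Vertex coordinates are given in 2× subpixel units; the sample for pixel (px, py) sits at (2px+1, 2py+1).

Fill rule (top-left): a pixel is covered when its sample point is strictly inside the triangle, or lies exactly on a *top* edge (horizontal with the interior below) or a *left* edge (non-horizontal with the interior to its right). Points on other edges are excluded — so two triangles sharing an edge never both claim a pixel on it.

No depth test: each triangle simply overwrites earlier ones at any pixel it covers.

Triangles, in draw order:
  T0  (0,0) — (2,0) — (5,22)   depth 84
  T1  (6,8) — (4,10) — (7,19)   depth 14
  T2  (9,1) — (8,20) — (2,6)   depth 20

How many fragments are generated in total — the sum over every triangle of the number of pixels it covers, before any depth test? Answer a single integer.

T0:
  2·area = 44
  edge (0, 0)→(2, 0): d=(2,0) top-left  bias=+0
  edge (2, 0)→(5, 22): d=(3,22) right/bottom  bias=-1
  edge (5, 22)→(0, 0): d=(-5,-22) top-left  bias=+0
    (0,0)@(1, 1): e=[2,25,17] → #
    (1,0)@(3, 1): e=[2,-19,61] → ·
    (0,1)@(1, 3): e=[6,31,7] → #
    (1,1)@(3, 3): e=[6,-13,51] → ·
    (0,2)@(1, 5): e=[10,37,-3] → ·
    (1,4)@(3, 9): e=[18,5,21] → #
    (2,4)@(5, 9): e=[18,-39,65] → ·
    (1,5)@(3, 11): e=[22,11,11] → #
    (2,5)@(5, 11): e=[22,-33,55] → ·
    (1,6)@(3, 13): e=[26,17,1] → #
    (2,6)@(5, 13): e=[26,-27,45] → ·
    (1,7)@(3, 15): e=[30,23,-9] → ·
  covered (5 px):
    # · · · ·
    # · · · ·
    · · · · ·
    · · · · ·
    · # · · ·
    · # · · ·
    · # · · ·
    · · · · ·
    · · · · ·
    · · · · ·
    · · · · ·
T1:
  2·area = 24  (B↔C swapped to make it positive)
  edge (6, 8)→(7, 19): d=(1,11) right/bottom  bias=-1
  edge (7, 19)→(4, 10): d=(-3,-9) top-left  bias=+0
  edge (4, 10)→(6, 8): d=(2,-2) top-left  bias=+0
    (0,0)@(1, 1): e=[48,0,-24] → ·  [on edge]
    (4,2)@(9, 5): e=[-36,60,0] → ·  [on edge]
    (1,3)@(3, 7): e=[32,0,-8] → ·  [on edge]
    (3,3)@(7, 7): e=[-12,36,0] → ·  [on edge]
    (2,4)@(5, 9): e=[12,12,0] → #  [on edge]
    (3,4)@(7, 9): e=[-10,30,4] → ·
    (1,5)@(3, 11): e=[36,-12,0] → ·  [on edge]
    (2,5)@(5, 11): e=[14,6,4] → #
    (3,5)@(7, 11): e=[-8,24,8] → ·
    (0,6)@(1, 13): e=[60,-36,0] → ·  [on edge]
    (2,6)@(5, 13): e=[16,0,8] → #  [on edge]
    (3,6)@(7, 13): e=[-6,18,12] → ·
    (3,9)@(7, 19): e=[0,0,24] → ·  [on edge]
  covered (3 px):
    · · · · ·
    · · · · ·
    · · · · ·
    · · · · ·
    · · # · ·
    · · # · ·
    · · # · ·
    · · · · ·
    · · · · ·
    · · · · ·
    · · · · ·
T2:
  2·area = 128
  edge (9, 1)→(8, 20): d=(-1,19) right/bottom  bias=-1
  edge (8, 20)→(2, 6): d=(-6,-14) top-left  bias=+0
  edge (2, 6)→(9, 1): d=(7,-5) top-left  bias=+0
    (4,0)@(9, 1): e=[0,128,0] → ·  [on edge]
    (3,1)@(7, 3): e=[36,88,4] → #
    (4,1)@(9, 3): e=[-2,116,14] → ·
    (2,2)@(5, 5): e=[72,48,8] → #
    (4,2)@(9, 5): e=[-4,104,28] → ·
    (1,3)@(3, 7): e=[108,8,12] → #
    (4,3)@(9, 7): e=[-6,92,42] → ·
    (1,4)@(3, 9): e=[106,-4,26] → ·
    (2,4)@(5, 9): e=[68,24,36] → #
    (4,4)@(9, 9): e=[-8,80,56] → ·
    (2,5)@(5, 11): e=[66,12,50] → #
    (4,5)@(9, 11): e=[-10,68,70] → ·
    (2,6)@(5, 13): e=[64,0,64] → #  [on edge]
  covered (14 px):
    · · · · ·
    · · · # ·
    · · # # ·
    · # # # ·
    · · # # ·
    · · # # ·
    · · # # ·
    · · · # ·
    · · · # ·
    · · · · ·
    · · · · ·

Result: 22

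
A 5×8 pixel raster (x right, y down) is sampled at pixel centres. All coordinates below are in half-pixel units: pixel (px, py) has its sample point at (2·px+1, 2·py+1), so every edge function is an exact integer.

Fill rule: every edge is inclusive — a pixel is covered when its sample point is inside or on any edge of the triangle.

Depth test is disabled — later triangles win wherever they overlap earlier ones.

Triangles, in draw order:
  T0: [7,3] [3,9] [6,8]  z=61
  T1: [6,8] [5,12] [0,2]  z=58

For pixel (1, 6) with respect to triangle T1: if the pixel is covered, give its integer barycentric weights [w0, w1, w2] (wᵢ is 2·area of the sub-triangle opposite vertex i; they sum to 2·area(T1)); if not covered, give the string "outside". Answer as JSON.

T0:
  2·area = 14  (B↔C swapped to make it positive)
  edge (7, 3)→(6, 8): d=(-1,5) inclusive
  edge (6, 8)→(3, 9): d=(-3,1) inclusive
  edge (3, 9)→(7, 3): d=(4,-6) inclusive
    (3,1)@(7, 3): e=[0,14,0] → #  [on edge]
    (4,1)@(9, 3): e=[-10,12,12] → ·
    (3,2)@(7, 5): e=[-2,8,8] → ·
    (2,3)@(5, 7): e=[6,4,4] → #
    (3,3)@(7, 7): e=[-4,2,16] → ·
    (4,3)@(9, 7): e=[-14,0,28] → ·  [on edge]
    (1,4)@(3, 9): e=[14,0,0] → #  [on edge]
    (2,4)@(5, 9): e=[4,-2,12] → ·
    (1,5)@(3, 11): e=[12,-6,8] → ·
    (2,6)@(5, 13): e=[0,-14,28] → ·  [on edge]
  covered (3 px):
    · · · · ·
    · · · # ·
    · · · · ·
    · · # · ·
    · # · · ·
    · · · · ·
    · · · · ·
    · · · · ·
T1:
  2·area = 30
  edge (6, 8)→(5, 12): d=(-1,4) inclusive
  edge (5, 12)→(0, 2): d=(-5,-10) inclusive
  edge (0, 2)→(6, 8): d=(6,6) inclusive
    (0,1)@(1, 3): e=[25,5,0] → #  [on edge]
    (1,1)@(3, 3): e=[17,25,-12] → ·
    (0,2)@(1, 5): e=[23,-5,12] → ·
    (1,2)@(3, 5): e=[15,15,0] → #  [on edge]
    (2,2)@(5, 5): e=[7,35,-12] → ·
    (1,3)@(3, 7): e=[13,5,12] → #
    (2,3)@(5, 7): e=[5,25,0] → #  [on edge]
    (3,3)@(7, 7): e=[-3,45,-12] → ·
    (1,4)@(3, 9): e=[11,-5,24] → ·
    (2,4)@(5, 9): e=[3,15,12] → #
    (3,4)@(7, 9): e=[-5,35,0] → ·  [on edge]
    (2,5)@(5, 11): e=[1,5,24] → #
    (4,5)@(9, 11): e=[-15,45,0] → ·  [on edge]
  covered (6 px):
    · · · · ·
    # · · · ·
    · # · · ·
    · # # · ·
    · · # · ·
    · · # · ·
    · · · · ·
    · · · · ·

Final: "outside"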